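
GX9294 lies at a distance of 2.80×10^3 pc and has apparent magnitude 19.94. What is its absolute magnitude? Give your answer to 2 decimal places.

7.70

M = m − 5 log₁₀(d/10 pc) = 19.94 − 5 log₁₀(2.80×10^3/10)
  = 19.94 − 5 × 2.447 = 19.94 − 12.24 = 7.70.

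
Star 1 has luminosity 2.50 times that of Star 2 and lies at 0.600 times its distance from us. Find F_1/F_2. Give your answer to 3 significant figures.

F = L/(4πd²), so F_1/F_2 = (L_1/L_2) / (d_1/d_2)²
= 2.50 / (0.600)² = 2.50 / 0.3600 = 6.944.

6.94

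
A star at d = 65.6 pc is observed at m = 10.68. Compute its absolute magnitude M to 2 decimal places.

6.60

M = m − 5 log₁₀(d/10 pc) = 10.68 − 5 log₁₀(65.6/10)
  = 10.68 − 5 × 0.817 = 10.68 − 4.08 = 6.60.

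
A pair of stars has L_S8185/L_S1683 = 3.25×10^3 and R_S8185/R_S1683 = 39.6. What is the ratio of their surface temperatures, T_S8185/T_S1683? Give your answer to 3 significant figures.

L ∝ R²T⁴ gives T ∝ (L/R²)^(1/4), so
T_S8185/T_S1683 = (3.25×10^3 / 39.6²)^(1/4) = (2.072)^(1/4) = 1.200.

1.20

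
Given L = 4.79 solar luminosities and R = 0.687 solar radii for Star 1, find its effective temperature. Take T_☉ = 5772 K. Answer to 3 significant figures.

T/T_☉ = (L/L_☉)^(1/4) / (R/R_☉)^(1/2)
T = 5772 × (4.79)^(1/4) / √(0.687) = 5772 × 1.479 / 0.8289 = 1.030×10^4 K.

1.03×10^4 K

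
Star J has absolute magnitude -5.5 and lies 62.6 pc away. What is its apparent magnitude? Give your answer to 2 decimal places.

-1.52

m = M + 5 log₁₀(d/10 pc) = -5.5 + 5 log₁₀(62.6/10)
  = -5.5 + 5 × 0.797 = -5.5 + 3.98 = -1.52.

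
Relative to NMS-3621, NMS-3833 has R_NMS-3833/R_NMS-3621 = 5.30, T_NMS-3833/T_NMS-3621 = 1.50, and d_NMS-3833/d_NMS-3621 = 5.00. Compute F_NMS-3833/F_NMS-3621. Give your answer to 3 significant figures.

5.69

L_NMS-3833/L_NMS-3621 = (R_NMS-3833/R_NMS-3621)²(T_NMS-3833/T_NMS-3621)⁴ = (5.30)² × (1.50)⁴ = 142.2.
F_NMS-3833/F_NMS-3621 = (L_NMS-3833/L_NMS-3621)/(d_NMS-3833/d_NMS-3621)² = 142.2 / (5.00)² = 5.688.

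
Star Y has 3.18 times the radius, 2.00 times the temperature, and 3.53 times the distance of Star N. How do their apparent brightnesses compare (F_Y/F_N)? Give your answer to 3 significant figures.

13.0

L_Y/L_N = (R_Y/R_N)²(T_Y/T_N)⁴ = (3.18)² × (2.00)⁴ = 161.8.
F_Y/F_N = (L_Y/L_N)/(d_Y/d_N)² = 161.8 / (3.53)² = 12.98.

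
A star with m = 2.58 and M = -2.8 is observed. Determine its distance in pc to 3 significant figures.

m − M = 5 log₁₀(d/10 pc)
2.58 − (-2.8) = 5.38 = 5 log₁₀(d/10)
d = 10 × 10^(5.38/5) = 10 × 10^1.076 = 119.1 pc.

119 pc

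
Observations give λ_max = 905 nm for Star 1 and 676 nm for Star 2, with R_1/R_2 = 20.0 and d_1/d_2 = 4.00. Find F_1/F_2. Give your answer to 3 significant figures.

7.78

Wien's law: T_1/T_2 = λ_2/λ_1 = 676/905 = 0.7470.
L_1/L_2 = (R_1/R_2)²(T_1/T_2)⁴ = (20.0)²(0.7470)⁴ = 124.5.
F_1/F_2 = (L_1/L_2)/(d_1/d_2)² = 124.5/(4.00)² = 7.783.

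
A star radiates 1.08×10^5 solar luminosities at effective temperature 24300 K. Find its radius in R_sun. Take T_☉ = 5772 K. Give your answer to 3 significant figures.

18.5 R_sun

R/R_☉ = √(L/L_☉) / (T/T_☉)² = √(1.08×10^5) / (4.210)²
       = 328.6 / 17.72 = 18.54.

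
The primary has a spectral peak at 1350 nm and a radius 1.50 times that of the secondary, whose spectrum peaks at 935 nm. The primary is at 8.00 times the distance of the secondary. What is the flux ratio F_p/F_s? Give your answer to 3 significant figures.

Wien's law: T_p/T_s = λ_s/λ_p = 935/1350 = 0.6926.
L_p/L_s = (R_p/R_s)²(T_p/T_s)⁴ = (1.50)²(0.6926)⁴ = 0.5177.
F_p/F_s = (L_p/L_s)/(d_p/d_s)² = 0.5177/(8.00)² = 0.008089.

0.00809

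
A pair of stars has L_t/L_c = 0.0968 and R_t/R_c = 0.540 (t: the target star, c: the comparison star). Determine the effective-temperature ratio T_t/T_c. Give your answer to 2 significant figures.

0.76

L ∝ R²T⁴ gives T ∝ (L/R²)^(1/4), so
T_t/T_c = (0.0968 / 0.540²)^(1/4) = (0.3320)^(1/4) = 0.7591.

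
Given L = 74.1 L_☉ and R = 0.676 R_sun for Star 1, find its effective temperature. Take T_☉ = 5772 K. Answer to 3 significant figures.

2.06×10^4 K

T/T_☉ = (L/L_☉)^(1/4) / (R/R_☉)^(1/2)
T = 5772 × (74.1)^(1/4) / √(0.676) = 5772 × 2.934 / 0.8222 = 2.060×10^4 K.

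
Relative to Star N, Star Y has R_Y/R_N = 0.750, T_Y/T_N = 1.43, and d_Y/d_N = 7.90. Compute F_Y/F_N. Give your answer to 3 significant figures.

L_Y/L_N = (R_Y/R_N)²(T_Y/T_N)⁴ = (0.750)² × (1.43)⁴ = 2.352.
F_Y/F_N = (L_Y/L_N)/(d_Y/d_N)² = 2.352 / (7.90)² = 0.03769.

0.0377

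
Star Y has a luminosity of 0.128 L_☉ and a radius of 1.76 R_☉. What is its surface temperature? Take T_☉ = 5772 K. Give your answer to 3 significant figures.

2.60×10^3 K

T/T_☉ = (L/L_☉)^(1/4) / (R/R_☉)^(1/2)
T = 5772 × (0.128)^(1/4) / √(1.76) = 5772 × 0.5981 / 1.327 = 2602 K.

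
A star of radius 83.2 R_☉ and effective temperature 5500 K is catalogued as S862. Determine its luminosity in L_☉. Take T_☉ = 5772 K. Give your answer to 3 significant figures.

5.71×10^3 L_☉

L/L_☉ = (R/R_☉)² (T/T_☉)⁴ = (83.2)² × (5500/5772)⁴
       = 6922 × (0.9529)⁴ = 6922 × 0.8244 = 5707.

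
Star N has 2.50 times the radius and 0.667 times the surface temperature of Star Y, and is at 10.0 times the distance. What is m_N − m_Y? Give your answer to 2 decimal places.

L_N/L_Y = (2.50)²(0.667)⁴ = 1.237.
F_N/F_Y = (L_N/L_Y)/(d_N/d_Y)² = 1.237/100.0 = 0.01237.
m_N − m_Y = −2.5 log₁₀(0.01237) = 4.77.

4.77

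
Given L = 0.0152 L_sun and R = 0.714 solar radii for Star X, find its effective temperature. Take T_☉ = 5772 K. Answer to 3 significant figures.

2.40×10^3 K

T/T_☉ = (L/L_☉)^(1/4) / (R/R_☉)^(1/2)
T = 5772 × (0.0152)^(1/4) / √(0.714) = 5772 × 0.3511 / 0.8450 = 2398 K.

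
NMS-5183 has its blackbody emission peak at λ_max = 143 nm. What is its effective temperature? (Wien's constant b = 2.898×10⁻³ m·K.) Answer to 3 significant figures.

T = b/λ_max = 2.898×10⁻³ / (143×10⁻⁹) = 2.027×10^4 K.

2.03×10^4 K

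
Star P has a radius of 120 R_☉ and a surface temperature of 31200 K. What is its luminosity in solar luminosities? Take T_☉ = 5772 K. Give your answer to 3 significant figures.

L/L_☉ = (R/R_☉)² (T/T_☉)⁴ = (120)² × (31200/5772)⁴
       = 1.440×10^4 × (5.405)⁴ = 1.440×10^4 × 853.7 = 1.229×10^7.

1.23×10^7 solar luminosities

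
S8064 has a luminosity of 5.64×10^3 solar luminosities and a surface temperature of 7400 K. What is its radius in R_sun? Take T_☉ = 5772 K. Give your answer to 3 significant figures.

45.7 R_sun

R/R_☉ = √(L/L_☉) / (T/T_☉)² = √(5.64×10^3) / (1.282)²
       = 75.10 / 1.644 = 45.69.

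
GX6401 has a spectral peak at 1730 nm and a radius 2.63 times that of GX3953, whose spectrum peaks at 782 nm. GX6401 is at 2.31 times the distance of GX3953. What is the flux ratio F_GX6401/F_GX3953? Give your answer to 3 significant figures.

Wien's law: T_GX6401/T_GX3953 = λ_GX3953/λ_GX6401 = 782/1730 = 0.4520.
L_GX6401/L_GX3953 = (R_GX6401/R_GX3953)²(T_GX6401/T_GX3953)⁴ = (2.63)²(0.4520)⁴ = 0.2888.
F_GX6401/F_GX3953 = (L_GX6401/L_GX3953)/(d_GX6401/d_GX3953)² = 0.2888/(2.31)² = 0.05412.

0.0541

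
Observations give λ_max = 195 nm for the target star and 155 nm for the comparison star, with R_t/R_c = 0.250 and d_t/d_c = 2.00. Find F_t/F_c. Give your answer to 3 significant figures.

Wien's law: T_t/T_c = λ_c/λ_t = 155/195 = 0.7949.
L_t/L_c = (R_t/R_c)²(T_t/T_c)⁴ = (0.250)²(0.7949)⁴ = 0.02495.
F_t/F_c = (L_t/L_c)/(d_t/d_c)² = 0.02495/(2.00)² = 0.006237.

0.00624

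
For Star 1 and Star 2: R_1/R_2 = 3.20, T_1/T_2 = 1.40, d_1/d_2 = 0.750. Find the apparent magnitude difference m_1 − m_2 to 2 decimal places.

L_1/L_2 = (3.20)²(1.40)⁴ = 39.34.
F_1/F_2 = (L_1/L_2)/(d_1/d_2)² = 39.34/0.5625 = 69.93.
m_1 − m_2 = −2.5 log₁₀(69.93) = -4.61.

-4.61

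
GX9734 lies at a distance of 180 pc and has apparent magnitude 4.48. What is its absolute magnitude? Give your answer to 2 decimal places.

-1.80

M = m − 5 log₁₀(d/10 pc) = 4.48 − 5 log₁₀(180/10)
  = 4.48 − 5 × 1.255 = 4.48 − 6.28 = -1.80.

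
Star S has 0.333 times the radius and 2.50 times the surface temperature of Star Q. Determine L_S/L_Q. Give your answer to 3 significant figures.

4.33

From the Stefan–Boltzmann law, L ∝ R²T⁴, so
L_S/L_Q = (R_S/R_Q)² (T_S/T_Q)⁴ = (0.333)² × (2.50)⁴ = 0.1109 × 39.06 = 4.332.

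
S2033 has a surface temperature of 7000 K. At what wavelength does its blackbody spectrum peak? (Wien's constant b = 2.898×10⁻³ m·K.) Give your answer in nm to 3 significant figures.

λ_max = b/T = 2.898×10⁻³ / 7000 = 4.14×10^-7 m = 414.0 nm.

414 nm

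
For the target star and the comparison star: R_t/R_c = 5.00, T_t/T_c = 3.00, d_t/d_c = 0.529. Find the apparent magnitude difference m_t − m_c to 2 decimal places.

-9.65

L_t/L_c = (5.00)²(3.00)⁴ = 2025.
F_t/F_c = (L_t/L_c)/(d_t/d_c)² = 2025/0.2798 = 7236.
m_t − m_c = −2.5 log₁₀(7236) = -9.65.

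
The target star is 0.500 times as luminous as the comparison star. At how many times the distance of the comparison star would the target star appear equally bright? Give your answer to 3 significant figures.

Equal flux requires L_t/d_t² = L_c/d_c², so d_t/d_c = √(L_t/L_c)
= √(0.500) = 0.7071.

0.707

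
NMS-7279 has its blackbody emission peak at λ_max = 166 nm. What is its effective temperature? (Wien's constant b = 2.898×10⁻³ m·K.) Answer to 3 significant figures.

1.75×10^4 K

T = b/λ_max = 2.898×10⁻³ / (166×10⁻⁹) = 1.746×10^4 K.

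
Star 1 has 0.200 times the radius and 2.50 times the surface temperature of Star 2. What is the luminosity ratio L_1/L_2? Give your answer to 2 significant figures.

1.6

From the Stefan–Boltzmann law, L ∝ R²T⁴, so
L_1/L_2 = (R_1/R_2)² (T_1/T_2)⁴ = (0.200)² × (2.50)⁴ = 0.04000 × 39.06 = 1.563.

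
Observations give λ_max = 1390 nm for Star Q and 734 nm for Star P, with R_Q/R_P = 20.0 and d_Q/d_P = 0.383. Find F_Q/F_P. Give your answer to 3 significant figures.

Wien's law: T_Q/T_P = λ_P/λ_Q = 734/1390 = 0.5281.
L_Q/L_P = (R_Q/R_P)²(T_Q/T_P)⁴ = (20.0)²(0.5281)⁴ = 31.10.
F_Q/F_P = (L_Q/L_P)/(d_Q/d_P)² = 31.10/(0.383)² = 212.0.

212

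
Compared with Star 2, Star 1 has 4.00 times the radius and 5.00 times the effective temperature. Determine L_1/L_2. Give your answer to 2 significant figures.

1.0×10^4

From the Stefan–Boltzmann law, L ∝ R²T⁴, so
L_1/L_2 = (R_1/R_2)² (T_1/T_2)⁴ = (4.00)² × (5.00)⁴ = 16.00 × 625.0 = 1.000×10^4.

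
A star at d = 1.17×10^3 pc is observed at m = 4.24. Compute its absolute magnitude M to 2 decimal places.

-6.10

M = m − 5 log₁₀(d/10 pc) = 4.24 − 5 log₁₀(1.17×10^3/10)
  = 4.24 − 5 × 2.068 = 4.24 − 10.34 = -6.10.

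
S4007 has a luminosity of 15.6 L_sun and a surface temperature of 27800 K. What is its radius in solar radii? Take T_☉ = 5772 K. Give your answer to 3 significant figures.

0.170 solar radii

R/R_☉ = √(L/L_☉) / (T/T_☉)² = √(15.6) / (4.816)²
       = 3.950 / 23.20 = 0.1703.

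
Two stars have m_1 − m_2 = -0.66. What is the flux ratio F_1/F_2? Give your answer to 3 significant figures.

F_1/F_2 = 10^(−(m_1 − m_2)/2.5) = 10^(0.66/2.5) = 10^0.264 = 1.837.

1.84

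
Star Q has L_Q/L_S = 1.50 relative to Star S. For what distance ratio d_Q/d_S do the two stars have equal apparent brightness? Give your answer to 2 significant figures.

Equal flux requires L_Q/d_Q² = L_S/d_S², so d_Q/d_S = √(L_Q/L_S)
= √(1.50) = 1.225.

1.2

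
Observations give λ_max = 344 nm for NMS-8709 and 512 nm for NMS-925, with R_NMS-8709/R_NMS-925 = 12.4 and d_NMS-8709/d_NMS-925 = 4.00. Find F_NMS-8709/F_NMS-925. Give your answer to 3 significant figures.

47.2

Wien's law: T_NMS-8709/T_NMS-925 = λ_NMS-925/λ_NMS-8709 = 512/344 = 1.488.
L_NMS-8709/L_NMS-925 = (R_NMS-8709/R_NMS-925)²(T_NMS-8709/T_NMS-925)⁴ = (12.4)²(1.488)⁴ = 754.6.
F_NMS-8709/F_NMS-925 = (L_NMS-8709/L_NMS-925)/(d_NMS-8709/d_NMS-925)² = 754.6/(4.00)² = 47.16.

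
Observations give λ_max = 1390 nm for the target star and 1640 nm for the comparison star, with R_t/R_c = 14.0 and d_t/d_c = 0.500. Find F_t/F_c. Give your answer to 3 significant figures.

1.52×10^3

Wien's law: T_t/T_c = λ_c/λ_t = 1640/1390 = 1.180.
L_t/L_c = (R_t/R_c)²(T_t/T_c)⁴ = (14.0)²(1.180)⁴ = 379.8.
F_t/F_c = (L_t/L_c)/(d_t/d_c)² = 379.8/(0.500)² = 1519.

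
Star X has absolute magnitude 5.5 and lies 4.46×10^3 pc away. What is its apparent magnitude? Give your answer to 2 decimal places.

m = M + 5 log₁₀(d/10 pc) = 5.5 + 5 log₁₀(4.46×10^3/10)
  = 5.5 + 5 × 2.649 = 5.5 + 13.25 = 18.75.

18.75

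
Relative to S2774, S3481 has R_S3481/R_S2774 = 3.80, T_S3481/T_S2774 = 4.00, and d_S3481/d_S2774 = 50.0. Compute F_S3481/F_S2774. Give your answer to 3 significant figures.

L_S3481/L_S2774 = (R_S3481/R_S2774)²(T_S3481/T_S2774)⁴ = (3.80)² × (4.00)⁴ = 3697.
F_S3481/F_S2774 = (L_S3481/L_S2774)/(d_S3481/d_S2774)² = 3697 / (50.0)² = 1.479.

1.48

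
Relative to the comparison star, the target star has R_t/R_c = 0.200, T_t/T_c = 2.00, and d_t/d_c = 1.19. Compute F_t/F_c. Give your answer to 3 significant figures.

0.452

L_t/L_c = (R_t/R_c)²(T_t/T_c)⁴ = (0.200)² × (2.00)⁴ = 0.6400.
F_t/F_c = (L_t/L_c)/(d_t/d_c)² = 0.6400 / (1.19)² = 0.4519.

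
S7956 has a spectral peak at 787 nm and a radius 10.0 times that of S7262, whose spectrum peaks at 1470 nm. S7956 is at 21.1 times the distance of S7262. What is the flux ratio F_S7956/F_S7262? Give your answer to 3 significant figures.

Wien's law: T_S7956/T_S7262 = λ_S7262/λ_S7956 = 1470/787 = 1.868.
L_S7956/L_S7262 = (R_S7956/R_S7262)²(T_S7956/T_S7262)⁴ = (10.0)²(1.868)⁴ = 1217.
F_S7956/F_S7262 = (L_S7956/L_S7262)/(d_S7956/d_S7262)² = 1217/(21.1)² = 2.734.

2.73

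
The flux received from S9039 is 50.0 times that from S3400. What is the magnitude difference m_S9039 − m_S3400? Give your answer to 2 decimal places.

m_S9039 − m_S3400 = −2.5 log₁₀(F_S9039/F_S3400) = −2.5 log₁₀(50.0) = −2.5 × (1.699) = -4.247.

-4.25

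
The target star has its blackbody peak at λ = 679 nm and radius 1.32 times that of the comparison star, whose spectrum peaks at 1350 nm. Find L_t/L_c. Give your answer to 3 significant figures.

Wien's law gives T ∝ 1/λ_max, so T_t/T_c = λ_c/λ_t = 1350/679 = 1.988.
Then L ∝ R²T⁴ gives L_t/L_c = (1.32)² × (1.988)⁴ = 1.742 × 15.63 = 27.23.

27.2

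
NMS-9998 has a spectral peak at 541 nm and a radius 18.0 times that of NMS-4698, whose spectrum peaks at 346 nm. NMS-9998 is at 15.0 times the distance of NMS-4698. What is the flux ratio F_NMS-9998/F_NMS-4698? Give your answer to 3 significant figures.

Wien's law: T_NMS-9998/T_NMS-4698 = λ_NMS-4698/λ_NMS-9998 = 346/541 = 0.6396.
L_NMS-9998/L_NMS-4698 = (R_NMS-9998/R_NMS-4698)²(T_NMS-9998/T_NMS-4698)⁴ = (18.0)²(0.6396)⁴ = 54.21.
F_NMS-9998/F_NMS-4698 = (L_NMS-9998/L_NMS-4698)/(d_NMS-9998/d_NMS-4698)² = 54.21/(15.0)² = 0.2409.

0.241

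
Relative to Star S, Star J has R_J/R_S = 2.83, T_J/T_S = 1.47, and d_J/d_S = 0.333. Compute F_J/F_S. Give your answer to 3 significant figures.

337

L_J/L_S = (R_J/R_S)²(T_J/T_S)⁴ = (2.83)² × (1.47)⁴ = 37.40.
F_J/F_S = (L_J/L_S)/(d_J/d_S)² = 37.40 / (0.333)² = 337.3.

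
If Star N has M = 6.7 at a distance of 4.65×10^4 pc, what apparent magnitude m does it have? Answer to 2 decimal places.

25.04

m = M + 5 log₁₀(d/10 pc) = 6.7 + 5 log₁₀(4.65×10^4/10)
  = 6.7 + 5 × 3.667 = 6.7 + 18.34 = 25.04.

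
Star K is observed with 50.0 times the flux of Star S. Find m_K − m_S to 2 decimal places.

m_K − m_S = −2.5 log₁₀(F_K/F_S) = −2.5 log₁₀(50.0) = −2.5 × (1.699) = -4.247.

-4.25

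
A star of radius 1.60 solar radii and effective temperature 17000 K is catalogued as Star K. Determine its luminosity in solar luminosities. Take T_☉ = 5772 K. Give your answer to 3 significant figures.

193 solar luminosities

L/L_☉ = (R/R_☉)² (T/T_☉)⁴ = (1.60)² × (17000/5772)⁴
       = 2.560 × (2.945)⁴ = 2.560 × 75.25 = 192.6.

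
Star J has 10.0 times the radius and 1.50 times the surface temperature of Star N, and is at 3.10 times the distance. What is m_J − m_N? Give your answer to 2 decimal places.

-4.30

L_J/L_N = (10.0)²(1.50)⁴ = 506.2.
F_J/F_N = (L_J/L_N)/(d_J/d_N)² = 506.2/9.610 = 52.68.
m_J − m_N = −2.5 log₁₀(52.68) = -4.30.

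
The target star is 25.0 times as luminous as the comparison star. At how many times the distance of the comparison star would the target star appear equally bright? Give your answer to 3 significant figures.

Equal flux requires L_t/d_t² = L_c/d_c², so d_t/d_c = √(L_t/L_c)
= √(25.0) = 5.000.

5.00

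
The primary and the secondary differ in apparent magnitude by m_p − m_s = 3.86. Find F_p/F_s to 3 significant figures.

0.0286

F_p/F_s = 10^(−(m_p − m_s)/2.5) = 10^(-3.86/2.5) = 10^-1.544 = 0.02858.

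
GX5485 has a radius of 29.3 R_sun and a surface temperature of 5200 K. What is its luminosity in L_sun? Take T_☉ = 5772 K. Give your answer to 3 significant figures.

L/L_☉ = (R/R_☉)² (T/T_☉)⁴ = (29.3)² × (5200/5772)⁴
       = 858.5 × (0.9009)⁴ = 858.5 × 0.6587 = 565.5.

566 L_sun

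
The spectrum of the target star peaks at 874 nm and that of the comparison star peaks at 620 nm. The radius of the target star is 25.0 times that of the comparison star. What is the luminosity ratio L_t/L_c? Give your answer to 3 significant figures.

158

Wien's law gives T ∝ 1/λ_max, so T_t/T_c = λ_c/λ_t = 620/874 = 0.7094.
Then L ∝ R²T⁴ gives L_t/L_c = (25.0)² × (0.7094)⁴ = 625.0 × 0.2532 = 158.3.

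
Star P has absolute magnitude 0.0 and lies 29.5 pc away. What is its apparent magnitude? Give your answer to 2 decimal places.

m = M + 5 log₁₀(d/10 pc) = 0.0 + 5 log₁₀(29.5/10)
  = 0.0 + 5 × 0.470 = 0.0 + 2.35 = 2.35.

2.35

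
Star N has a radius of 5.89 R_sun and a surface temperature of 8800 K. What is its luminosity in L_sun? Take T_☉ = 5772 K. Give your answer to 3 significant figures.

187 L_sun

L/L_☉ = (R/R_☉)² (T/T_☉)⁴ = (5.89)² × (8800/5772)⁴
       = 34.69 × (1.525)⁴ = 34.69 × 5.403 = 187.4.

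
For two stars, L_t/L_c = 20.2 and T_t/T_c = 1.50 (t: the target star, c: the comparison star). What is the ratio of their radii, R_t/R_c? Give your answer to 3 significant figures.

2.00

L ∝ R²T⁴ gives R ∝ √L / T², so
R_t/R_c = √(20.2) / (1.50)² = 4.494 / 2.250 = 1.998.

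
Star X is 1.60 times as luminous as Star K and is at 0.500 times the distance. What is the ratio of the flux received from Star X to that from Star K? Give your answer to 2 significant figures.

6.4

F = L/(4πd²), so F_X/F_K = (L_X/L_K) / (d_X/d_K)²
= 1.60 / (0.500)² = 1.60 / 0.2500 = 6.400.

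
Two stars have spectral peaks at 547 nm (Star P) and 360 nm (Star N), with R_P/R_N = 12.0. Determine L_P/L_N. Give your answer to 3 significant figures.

27.0

Wien's law gives T ∝ 1/λ_max, so T_P/T_N = λ_N/λ_P = 360/547 = 0.6581.
Then L ∝ R²T⁴ gives L_P/L_N = (12.0)² × (0.6581)⁴ = 144.0 × 0.1876 = 27.02.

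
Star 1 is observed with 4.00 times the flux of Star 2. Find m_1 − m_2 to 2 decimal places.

m_1 − m_2 = −2.5 log₁₀(F_1/F_2) = −2.5 log₁₀(4.00) = −2.5 × (0.602) = -1.505.

-1.51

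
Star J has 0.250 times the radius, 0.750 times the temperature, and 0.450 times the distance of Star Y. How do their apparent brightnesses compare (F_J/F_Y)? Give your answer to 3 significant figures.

L_J/L_Y = (R_J/R_Y)²(T_J/T_Y)⁴ = (0.250)² × (0.750)⁴ = 0.01978.
F_J/F_Y = (L_J/L_Y)/(d_J/d_Y)² = 0.01978 / (0.450)² = 0.09766.

0.0977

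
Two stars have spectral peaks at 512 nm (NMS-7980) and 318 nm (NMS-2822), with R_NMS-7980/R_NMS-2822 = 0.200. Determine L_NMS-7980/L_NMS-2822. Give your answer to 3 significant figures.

Wien's law gives T ∝ 1/λ_max, so T_NMS-7980/T_NMS-2822 = λ_NMS-2822/λ_NMS-7980 = 318/512 = 0.6211.
Then L ∝ R²T⁴ gives L_NMS-7980/L_NMS-2822 = (0.200)² × (0.6211)⁴ = 0.04000 × 0.1488 = 0.005952.

0.00595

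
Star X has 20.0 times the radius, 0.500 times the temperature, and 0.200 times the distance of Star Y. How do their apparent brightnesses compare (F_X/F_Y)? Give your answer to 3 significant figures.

L_X/L_Y = (R_X/R_Y)²(T_X/T_Y)⁴ = (20.0)² × (0.500)⁴ = 25.00.
F_X/F_Y = (L_X/L_Y)/(d_X/d_Y)² = 25.00 / (0.200)² = 625.0.

625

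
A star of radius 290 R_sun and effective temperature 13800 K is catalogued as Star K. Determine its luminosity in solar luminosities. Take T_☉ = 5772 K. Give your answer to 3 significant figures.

L/L_☉ = (R/R_☉)² (T/T_☉)⁴ = (290)² × (13800/5772)⁴
       = 8.410×10^4 × (2.391)⁴ = 8.410×10^4 × 32.67 = 2.748×10^6.

2.75×10^6 solar luminosities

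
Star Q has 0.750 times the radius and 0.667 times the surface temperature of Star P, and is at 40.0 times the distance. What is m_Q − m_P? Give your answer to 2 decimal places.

10.39

L_Q/L_P = (0.750)²(0.667)⁴ = 0.1113.
F_Q/F_P = (L_Q/L_P)/(d_Q/d_P)² = 0.1113/1600 = 6.958×10^-5.
m_Q − m_P = −2.5 log₁₀(6.958×10^-5) = 10.39.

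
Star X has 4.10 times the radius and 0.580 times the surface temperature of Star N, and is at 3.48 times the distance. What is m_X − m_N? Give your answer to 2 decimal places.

2.01

L_X/L_N = (4.10)²(0.580)⁴ = 1.902.
F_X/F_N = (L_X/L_N)/(d_X/d_N)² = 1.902/12.11 = 0.1571.
m_X − m_N = −2.5 log₁₀(0.1571) = 2.01.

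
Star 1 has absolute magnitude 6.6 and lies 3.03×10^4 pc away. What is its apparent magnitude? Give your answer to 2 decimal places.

24.01

m = M + 5 log₁₀(d/10 pc) = 6.6 + 5 log₁₀(3.03×10^4/10)
  = 6.6 + 5 × 3.481 = 6.6 + 17.41 = 24.01.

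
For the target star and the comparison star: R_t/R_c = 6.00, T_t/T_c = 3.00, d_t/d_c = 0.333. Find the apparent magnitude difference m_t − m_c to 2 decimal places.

L_t/L_c = (6.00)²(3.00)⁴ = 2916.
F_t/F_c = (L_t/L_c)/(d_t/d_c)² = 2916/0.1109 = 2.630×10^4.
m_t − m_c = −2.5 log₁₀(2.630×10^4) = -11.05.

-11.05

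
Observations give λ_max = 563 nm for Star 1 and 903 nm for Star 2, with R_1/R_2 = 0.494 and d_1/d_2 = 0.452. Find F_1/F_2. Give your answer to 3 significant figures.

7.90

Wien's law: T_1/T_2 = λ_2/λ_1 = 903/563 = 1.604.
L_1/L_2 = (R_1/R_2)²(T_1/T_2)⁴ = (0.494)²(1.604)⁴ = 1.615.
F_1/F_2 = (L_1/L_2)/(d_1/d_2)² = 1.615/(0.452)² = 7.905.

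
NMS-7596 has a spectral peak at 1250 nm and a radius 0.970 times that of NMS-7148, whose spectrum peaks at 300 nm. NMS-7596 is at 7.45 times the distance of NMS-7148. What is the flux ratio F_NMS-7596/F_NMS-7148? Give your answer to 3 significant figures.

5.62×10^-5

Wien's law: T_NMS-7596/T_NMS-7148 = λ_NMS-7148/λ_NMS-7596 = 300/1250 = 0.2400.
L_NMS-7596/L_NMS-7148 = (R_NMS-7596/R_NMS-7148)²(T_NMS-7596/T_NMS-7148)⁴ = (0.970)²(0.2400)⁴ = 0.003122.
F_NMS-7596/F_NMS-7148 = (L_NMS-7596/L_NMS-7148)/(d_NMS-7596/d_NMS-7148)² = 0.003122/(7.45)² = 5.624×10^-5.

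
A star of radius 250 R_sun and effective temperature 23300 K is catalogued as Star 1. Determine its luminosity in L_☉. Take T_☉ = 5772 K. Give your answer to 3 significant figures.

1.66×10^7 L_☉

L/L_☉ = (R/R_☉)² (T/T_☉)⁴ = (250)² × (23300/5772)⁴
       = 6.250×10^4 × (4.037)⁴ = 6.250×10^4 × 265.5 = 1.660×10^7.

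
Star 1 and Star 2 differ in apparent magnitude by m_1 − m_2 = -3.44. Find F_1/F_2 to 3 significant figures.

F_1/F_2 = 10^(−(m_1 − m_2)/2.5) = 10^(3.44/2.5) = 10^1.376 = 23.77.

23.8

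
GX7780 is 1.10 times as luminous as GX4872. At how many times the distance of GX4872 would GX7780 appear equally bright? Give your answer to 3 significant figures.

Equal flux requires L_GX7780/d_GX7780² = L_GX4872/d_GX4872², so d_GX7780/d_GX4872 = √(L_GX7780/L_GX4872)
= √(1.10) = 1.049.

1.05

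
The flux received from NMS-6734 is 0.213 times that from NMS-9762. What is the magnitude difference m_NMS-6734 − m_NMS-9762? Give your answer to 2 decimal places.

m_NMS-6734 − m_NMS-9762 = −2.5 log₁₀(F_NMS-6734/F_NMS-9762) = −2.5 log₁₀(0.213) = −2.5 × (-0.672) = 1.679.

1.68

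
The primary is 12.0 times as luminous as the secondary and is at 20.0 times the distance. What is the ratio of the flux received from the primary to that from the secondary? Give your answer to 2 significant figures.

0.030

F = L/(4πd²), so F_p/F_s = (L_p/L_s) / (d_p/d_s)²
= 12.0 / (20.0)² = 12.0 / 400.0 = 0.03000.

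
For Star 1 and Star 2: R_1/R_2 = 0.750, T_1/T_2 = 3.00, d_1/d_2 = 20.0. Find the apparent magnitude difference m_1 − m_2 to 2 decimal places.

L_1/L_2 = (0.750)²(3.00)⁴ = 45.56.
F_1/F_2 = (L_1/L_2)/(d_1/d_2)² = 45.56/400.0 = 0.1139.
m_1 − m_2 = −2.5 log₁₀(0.1139) = 2.36.

2.36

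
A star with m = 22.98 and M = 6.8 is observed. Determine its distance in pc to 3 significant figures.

m − M = 5 log₁₀(d/10 pc)
22.98 − (6.8) = 16.18 = 5 log₁₀(d/10)
d = 10 × 10^(16.18/5) = 10 × 10^3.236 = 1.722×10^4 pc.

1.72×10^4 pc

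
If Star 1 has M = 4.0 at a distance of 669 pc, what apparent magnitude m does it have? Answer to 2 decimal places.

m = M + 5 log₁₀(d/10 pc) = 4.0 + 5 log₁₀(669/10)
  = 4.0 + 5 × 1.825 = 4.0 + 9.13 = 13.13.

13.13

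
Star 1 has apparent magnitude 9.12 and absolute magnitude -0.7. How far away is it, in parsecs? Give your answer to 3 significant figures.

920 pc

m − M = 5 log₁₀(d/10 pc)
9.12 − (-0.7) = 9.82 = 5 log₁₀(d/10)
d = 10 × 10^(9.82/5) = 10 × 10^1.964 = 920.4 pc.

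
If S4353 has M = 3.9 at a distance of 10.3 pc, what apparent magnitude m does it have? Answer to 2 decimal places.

3.96

m = M + 5 log₁₀(d/10 pc) = 3.9 + 5 log₁₀(10.3/10)
  = 3.9 + 5 × 0.013 = 3.9 + 0.06 = 3.96.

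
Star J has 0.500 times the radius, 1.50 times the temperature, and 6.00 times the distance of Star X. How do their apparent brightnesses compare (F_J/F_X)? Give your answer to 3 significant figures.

0.0352

L_J/L_X = (R_J/R_X)²(T_J/T_X)⁴ = (0.500)² × (1.50)⁴ = 1.266.
F_J/F_X = (L_J/L_X)/(d_J/d_X)² = 1.266 / (6.00)² = 0.03516.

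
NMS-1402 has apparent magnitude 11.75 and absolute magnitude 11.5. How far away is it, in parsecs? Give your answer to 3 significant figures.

m − M = 5 log₁₀(d/10 pc)
11.75 − (11.5) = 0.25 = 5 log₁₀(d/10)
d = 10 × 10^(0.25/5) = 10 × 10^0.050 = 11.22 pc.

11.2 pc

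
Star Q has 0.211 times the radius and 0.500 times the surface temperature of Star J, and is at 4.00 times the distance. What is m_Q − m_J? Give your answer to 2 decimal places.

9.40

L_Q/L_J = (0.211)²(0.500)⁴ = 0.002783.
F_Q/F_J = (L_Q/L_J)/(d_Q/d_J)² = 0.002783/16.00 = 1.739×10^-4.
m_Q − m_J = −2.5 log₁₀(1.739×10^-4) = 9.40.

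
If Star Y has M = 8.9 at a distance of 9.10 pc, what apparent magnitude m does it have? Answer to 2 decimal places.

8.70

m = M + 5 log₁₀(d/10 pc) = 8.9 + 5 log₁₀(9.10/10)
  = 8.9 + 5 × -0.041 = 8.9 + -0.20 = 8.70.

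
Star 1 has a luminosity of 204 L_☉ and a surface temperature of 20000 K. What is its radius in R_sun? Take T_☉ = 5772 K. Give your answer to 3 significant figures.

1.19 R_sun

R/R_☉ = √(L/L_☉) / (T/T_☉)² = √(204) / (3.465)²
       = 14.28 / 12.01 = 1.190.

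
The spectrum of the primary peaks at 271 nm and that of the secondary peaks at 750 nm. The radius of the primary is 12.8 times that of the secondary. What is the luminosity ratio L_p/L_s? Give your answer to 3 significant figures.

Wien's law gives T ∝ 1/λ_max, so T_p/T_s = λ_s/λ_p = 750/271 = 2.768.
Then L ∝ R²T⁴ gives L_p/L_s = (12.8)² × (2.768)⁴ = 163.8 × 58.66 = 9611.

9.61×10^3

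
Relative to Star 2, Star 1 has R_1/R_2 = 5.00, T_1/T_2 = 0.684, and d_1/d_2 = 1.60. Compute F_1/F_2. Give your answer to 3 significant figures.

2.14

L_1/L_2 = (R_1/R_2)²(T_1/T_2)⁴ = (5.00)² × (0.684)⁴ = 5.472.
F_1/F_2 = (L_1/L_2)/(d_1/d_2)² = 5.472 / (1.60)² = 2.138.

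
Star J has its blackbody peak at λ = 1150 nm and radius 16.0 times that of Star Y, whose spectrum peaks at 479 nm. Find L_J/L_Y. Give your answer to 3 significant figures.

Wien's law gives T ∝ 1/λ_max, so T_J/T_Y = λ_Y/λ_J = 479/1150 = 0.4165.
Then L ∝ R²T⁴ gives L_J/L_Y = (16.0)² × (0.4165)⁴ = 256.0 × 0.03010 = 7.705.

7.71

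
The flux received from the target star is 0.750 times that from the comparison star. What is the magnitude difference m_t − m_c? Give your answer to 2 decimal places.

0.31

m_t − m_c = −2.5 log₁₀(F_t/F_c) = −2.5 log₁₀(0.750) = −2.5 × (-0.125) = 0.312.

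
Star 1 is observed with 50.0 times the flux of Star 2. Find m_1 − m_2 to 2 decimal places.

-4.25

m_1 − m_2 = −2.5 log₁₀(F_1/F_2) = −2.5 log₁₀(50.0) = −2.5 × (1.699) = -4.247.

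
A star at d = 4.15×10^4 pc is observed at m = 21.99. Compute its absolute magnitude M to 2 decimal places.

3.90

M = m − 5 log₁₀(d/10 pc) = 21.99 − 5 log₁₀(4.15×10^4/10)
  = 21.99 − 5 × 3.618 = 21.99 − 18.09 = 3.90.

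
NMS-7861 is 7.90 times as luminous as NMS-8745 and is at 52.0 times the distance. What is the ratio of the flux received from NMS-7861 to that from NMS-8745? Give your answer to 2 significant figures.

F = L/(4πd²), so F_NMS-7861/F_NMS-8745 = (L_NMS-7861/L_NMS-8745) / (d_NMS-7861/d_NMS-8745)²
= 7.90 / (52.0)² = 7.90 / 2704 = 0.002922.

0.0029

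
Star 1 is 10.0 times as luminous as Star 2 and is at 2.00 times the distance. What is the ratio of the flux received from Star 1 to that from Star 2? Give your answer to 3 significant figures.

F = L/(4πd²), so F_1/F_2 = (L_1/L_2) / (d_1/d_2)²
= 10.0 / (2.00)² = 10.0 / 4.000 = 2.500.

2.50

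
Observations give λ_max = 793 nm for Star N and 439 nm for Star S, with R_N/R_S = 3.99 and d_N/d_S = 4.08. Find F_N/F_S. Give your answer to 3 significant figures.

Wien's law: T_N/T_S = λ_S/λ_N = 439/793 = 0.5536.
L_N/L_S = (R_N/R_S)²(T_N/T_S)⁴ = (3.99)²(0.5536)⁴ = 1.495.
F_N/F_S = (L_N/L_S)/(d_N/d_S)² = 1.495/(4.08)² = 0.08982.

0.0898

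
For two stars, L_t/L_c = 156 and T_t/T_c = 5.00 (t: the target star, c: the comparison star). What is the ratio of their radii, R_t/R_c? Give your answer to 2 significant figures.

0.50

L ∝ R²T⁴ gives R ∝ √L / T², so
R_t/R_c = √(156) / (5.00)² = 12.49 / 25.00 = 0.4996.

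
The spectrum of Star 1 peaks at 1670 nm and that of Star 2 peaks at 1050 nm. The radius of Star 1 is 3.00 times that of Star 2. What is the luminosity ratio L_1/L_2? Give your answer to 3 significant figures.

Wien's law gives T ∝ 1/λ_max, so T_1/T_2 = λ_2/λ_1 = 1050/1670 = 0.6287.
Then L ∝ R²T⁴ gives L_1/L_2 = (3.00)² × (0.6287)⁴ = 9.000 × 0.1563 = 1.406.

1.41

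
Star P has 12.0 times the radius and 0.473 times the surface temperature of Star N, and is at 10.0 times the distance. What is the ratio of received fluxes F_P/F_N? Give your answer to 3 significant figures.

L_P/L_N = (R_P/R_N)²(T_P/T_N)⁴ = (12.0)² × (0.473)⁴ = 7.208.
F_P/F_N = (L_P/L_N)/(d_P/d_N)² = 7.208 / (10.0)² = 0.07208.

0.0721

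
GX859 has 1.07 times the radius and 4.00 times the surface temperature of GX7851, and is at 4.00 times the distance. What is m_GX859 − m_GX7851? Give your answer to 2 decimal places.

L_GX859/L_GX7851 = (1.07)²(4.00)⁴ = 293.1.
F_GX859/F_GX7851 = (L_GX859/L_GX7851)/(d_GX859/d_GX7851)² = 293.1/16.00 = 18.32.
m_GX859 − m_GX7851 = −2.5 log₁₀(18.32) = -3.16.

-3.16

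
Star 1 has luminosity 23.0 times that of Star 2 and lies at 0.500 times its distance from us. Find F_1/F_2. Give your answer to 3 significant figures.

F = L/(4πd²), so F_1/F_2 = (L_1/L_2) / (d_1/d_2)²
= 23.0 / (0.500)² = 23.0 / 0.2500 = 92.00.

92.0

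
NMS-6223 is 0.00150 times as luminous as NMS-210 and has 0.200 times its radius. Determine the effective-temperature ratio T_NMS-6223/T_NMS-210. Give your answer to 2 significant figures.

0.44

L ∝ R²T⁴ gives T ∝ (L/R²)^(1/4), so
T_NMS-6223/T_NMS-210 = (0.00150 / 0.200²)^(1/4) = (0.03750)^(1/4) = 0.4401.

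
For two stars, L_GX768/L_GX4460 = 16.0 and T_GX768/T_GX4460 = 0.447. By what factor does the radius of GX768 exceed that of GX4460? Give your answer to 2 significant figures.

20

L ∝ R²T⁴ gives R ∝ √L / T², so
R_GX768/R_GX4460 = √(16.0) / (0.447)² = 4.000 / 0.1998 = 20.02.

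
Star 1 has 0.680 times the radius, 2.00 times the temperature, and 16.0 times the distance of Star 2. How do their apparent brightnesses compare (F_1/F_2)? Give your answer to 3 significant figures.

0.0289

L_1/L_2 = (R_1/R_2)²(T_1/T_2)⁴ = (0.680)² × (2.00)⁴ = 7.398.
F_1/F_2 = (L_1/L_2)/(d_1/d_2)² = 7.398 / (16.0)² = 0.02890.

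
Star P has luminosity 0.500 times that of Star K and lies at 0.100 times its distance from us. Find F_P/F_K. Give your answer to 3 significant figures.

50.0

F = L/(4πd²), so F_P/F_K = (L_P/L_K) / (d_P/d_K)²
= 0.500 / (0.100)² = 0.500 / 0.01000 = 50.00.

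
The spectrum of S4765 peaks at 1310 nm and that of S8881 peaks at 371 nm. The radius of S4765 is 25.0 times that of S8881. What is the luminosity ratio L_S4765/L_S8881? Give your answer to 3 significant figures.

4.02

Wien's law gives T ∝ 1/λ_max, so T_S4765/T_S8881 = λ_S8881/λ_S4765 = 371/1310 = 0.2832.
Then L ∝ R²T⁴ gives L_S4765/L_S8881 = (25.0)² × (0.2832)⁴ = 625.0 × 0.006433 = 4.021.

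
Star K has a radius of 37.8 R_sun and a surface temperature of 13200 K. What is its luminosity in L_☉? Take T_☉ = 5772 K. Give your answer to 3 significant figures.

L/L_☉ = (R/R_☉)² (T/T_☉)⁴ = (37.8)² × (13200/5772)⁴
       = 1429 × (2.287)⁴ = 1429 × 27.35 = 3.908×10^4.

3.91×10^4 L_☉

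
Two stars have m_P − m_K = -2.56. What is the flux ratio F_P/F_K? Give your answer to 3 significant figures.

10.6

F_P/F_K = 10^(−(m_P − m_K)/2.5) = 10^(2.56/2.5) = 10^1.024 = 10.57.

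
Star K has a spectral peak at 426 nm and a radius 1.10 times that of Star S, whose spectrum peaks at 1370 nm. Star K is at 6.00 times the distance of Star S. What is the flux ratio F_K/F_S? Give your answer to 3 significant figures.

Wien's law: T_K/T_S = λ_S/λ_K = 1370/426 = 3.216.
L_K/L_S = (R_K/R_S)²(T_K/T_S)⁴ = (1.10)²(3.216)⁴ = 129.4.
F_K/F_S = (L_K/L_S)/(d_K/d_S)² = 129.4/(6.00)² = 3.595.

3.60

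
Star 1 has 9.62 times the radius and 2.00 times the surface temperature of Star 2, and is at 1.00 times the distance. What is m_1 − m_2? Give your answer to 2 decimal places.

-7.93

L_1/L_2 = (9.62)²(2.00)⁴ = 1481.
F_1/F_2 = (L_1/L_2)/(d_1/d_2)² = 1481/1.000 = 1481.
m_1 − m_2 = −2.5 log₁₀(1481) = -7.93.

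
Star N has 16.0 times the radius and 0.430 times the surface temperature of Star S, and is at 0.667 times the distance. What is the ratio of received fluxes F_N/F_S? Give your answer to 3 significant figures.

L_N/L_S = (R_N/R_S)²(T_N/T_S)⁴ = (16.0)² × (0.430)⁴ = 8.752.
F_N/F_S = (L_N/L_S)/(d_N/d_S)² = 8.752 / (0.667)² = 19.67.

19.7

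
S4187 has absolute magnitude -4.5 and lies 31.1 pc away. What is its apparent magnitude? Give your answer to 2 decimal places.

m = M + 5 log₁₀(d/10 pc) = -4.5 + 5 log₁₀(31.1/10)
  = -4.5 + 5 × 0.493 = -4.5 + 2.46 = -2.04.

-2.04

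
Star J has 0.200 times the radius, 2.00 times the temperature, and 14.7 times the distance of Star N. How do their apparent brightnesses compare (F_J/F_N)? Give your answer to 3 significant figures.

0.00296

L_J/L_N = (R_J/R_N)²(T_J/T_N)⁴ = (0.200)² × (2.00)⁴ = 0.6400.
F_J/F_N = (L_J/L_N)/(d_J/d_N)² = 0.6400 / (14.7)² = 0.002962.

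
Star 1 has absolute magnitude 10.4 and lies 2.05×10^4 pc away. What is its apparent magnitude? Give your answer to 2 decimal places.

26.96

m = M + 5 log₁₀(d/10 pc) = 10.4 + 5 log₁₀(2.05×10^4/10)
  = 10.4 + 5 × 3.312 = 10.4 + 16.56 = 26.96.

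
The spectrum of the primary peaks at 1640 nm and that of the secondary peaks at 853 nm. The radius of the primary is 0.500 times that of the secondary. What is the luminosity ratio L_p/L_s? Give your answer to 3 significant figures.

0.0183

Wien's law gives T ∝ 1/λ_max, so T_p/T_s = λ_s/λ_p = 853/1640 = 0.5201.
Then L ∝ R²T⁴ gives L_p/L_s = (0.500)² × (0.5201)⁴ = 0.2500 × 0.07318 = 0.01830.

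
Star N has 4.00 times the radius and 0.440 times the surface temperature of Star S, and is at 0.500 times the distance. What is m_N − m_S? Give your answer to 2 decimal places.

L_N/L_S = (4.00)²(0.440)⁴ = 0.5997.
F_N/F_S = (L_N/L_S)/(d_N/d_S)² = 0.5997/0.2500 = 2.399.
m_N − m_S = −2.5 log₁₀(2.399) = -0.95.

-0.95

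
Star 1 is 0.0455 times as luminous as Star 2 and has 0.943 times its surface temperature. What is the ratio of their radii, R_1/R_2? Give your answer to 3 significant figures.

0.240

L ∝ R²T⁴ gives R ∝ √L / T², so
R_1/R_2 = √(0.0455) / (0.943)² = 0.2133 / 0.8892 = 0.2399.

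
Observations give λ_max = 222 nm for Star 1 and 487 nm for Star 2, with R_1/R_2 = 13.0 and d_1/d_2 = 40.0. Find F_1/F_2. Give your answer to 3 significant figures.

Wien's law: T_1/T_2 = λ_2/λ_1 = 487/222 = 2.194.
L_1/L_2 = (R_1/R_2)²(T_1/T_2)⁴ = (13.0)²(2.194)⁴ = 3914.
F_1/F_2 = (L_1/L_2)/(d_1/d_2)² = 3914/(40.0)² = 2.446.

2.45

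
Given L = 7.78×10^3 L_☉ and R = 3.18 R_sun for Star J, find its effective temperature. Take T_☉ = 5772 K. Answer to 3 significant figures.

3.04×10^4 K

T/T_☉ = (L/L_☉)^(1/4) / (R/R_☉)^(1/2)
T = 5772 × (7.78×10^3)^(1/4) / √(3.18) = 5772 × 9.392 / 1.783 = 3.040×10^4 K.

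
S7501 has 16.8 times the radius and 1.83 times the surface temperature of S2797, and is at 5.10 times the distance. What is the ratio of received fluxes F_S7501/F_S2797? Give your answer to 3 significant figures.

122

L_S7501/L_S2797 = (R_S7501/R_S2797)²(T_S7501/T_S2797)⁴ = (16.8)² × (1.83)⁴ = 3165.
F_S7501/F_S2797 = (L_S7501/L_S2797)/(d_S7501/d_S2797)² = 3165 / (5.10)² = 121.7.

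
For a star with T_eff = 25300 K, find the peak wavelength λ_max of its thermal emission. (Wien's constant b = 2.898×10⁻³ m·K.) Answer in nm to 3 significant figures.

λ_max = b/T = 2.898×10⁻³ / 25300 = 1.15×10^-7 m = 114.5 nm.

115 nm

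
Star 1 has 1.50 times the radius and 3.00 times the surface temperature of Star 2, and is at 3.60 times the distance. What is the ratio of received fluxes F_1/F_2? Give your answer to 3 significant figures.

14.1

L_1/L_2 = (R_1/R_2)²(T_1/T_2)⁴ = (1.50)² × (3.00)⁴ = 182.2.
F_1/F_2 = (L_1/L_2)/(d_1/d_2)² = 182.2 / (3.60)² = 14.06.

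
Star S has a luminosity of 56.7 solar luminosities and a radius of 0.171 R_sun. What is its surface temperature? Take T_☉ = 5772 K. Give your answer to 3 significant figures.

3.83×10^4 K

T/T_☉ = (L/L_☉)^(1/4) / (R/R_☉)^(1/2)
T = 5772 × (56.7)^(1/4) / √(0.171) = 5772 × 2.744 / 0.4135 = 3.830×10^4 K.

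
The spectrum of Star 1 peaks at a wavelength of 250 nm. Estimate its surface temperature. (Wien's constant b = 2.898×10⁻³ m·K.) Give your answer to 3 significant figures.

T = b/λ_max = 2.898×10⁻³ / (250×10⁻⁹) = 1.159×10^4 K.

1.16×10^4 K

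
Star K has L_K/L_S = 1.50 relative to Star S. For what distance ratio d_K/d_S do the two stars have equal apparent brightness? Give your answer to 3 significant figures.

Equal flux requires L_K/d_K² = L_S/d_S², so d_K/d_S = √(L_K/L_S)
= √(1.50) = 1.225.

1.22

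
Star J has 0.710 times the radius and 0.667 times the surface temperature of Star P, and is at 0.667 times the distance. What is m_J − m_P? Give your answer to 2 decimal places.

1.62

L_J/L_P = (0.710)²(0.667)⁴ = 0.09977.
F_J/F_P = (L_J/L_P)/(d_J/d_P)² = 0.09977/0.4449 = 0.2243.
m_J − m_P = −2.5 log₁₀(0.2243) = 1.62.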